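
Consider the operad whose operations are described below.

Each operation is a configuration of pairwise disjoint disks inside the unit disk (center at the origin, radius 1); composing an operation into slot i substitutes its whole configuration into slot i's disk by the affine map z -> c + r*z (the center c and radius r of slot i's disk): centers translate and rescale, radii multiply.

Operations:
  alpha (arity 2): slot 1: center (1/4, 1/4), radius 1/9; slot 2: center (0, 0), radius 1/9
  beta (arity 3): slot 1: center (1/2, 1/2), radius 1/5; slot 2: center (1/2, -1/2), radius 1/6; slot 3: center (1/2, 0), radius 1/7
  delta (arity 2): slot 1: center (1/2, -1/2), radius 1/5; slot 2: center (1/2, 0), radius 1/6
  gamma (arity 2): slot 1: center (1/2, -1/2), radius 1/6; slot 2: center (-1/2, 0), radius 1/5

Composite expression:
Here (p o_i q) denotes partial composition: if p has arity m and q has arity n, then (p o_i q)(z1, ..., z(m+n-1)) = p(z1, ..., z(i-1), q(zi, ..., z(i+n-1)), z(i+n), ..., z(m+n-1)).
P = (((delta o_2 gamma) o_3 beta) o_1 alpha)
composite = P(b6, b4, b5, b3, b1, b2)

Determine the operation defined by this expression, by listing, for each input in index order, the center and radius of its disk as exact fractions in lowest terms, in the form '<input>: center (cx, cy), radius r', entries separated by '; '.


b1: center (13/30, -1/60), radius 1/180; b2: center (13/30, 0), radius 1/210; b3: center (13/30, 1/60), radius 1/150; b4: center (1/2, -1/2), radius 1/45; b5: center (7/12, -1/12), radius 1/36; b6: center (11/20, -9/20), radius 1/45

Each b-disk chains the slot maps above it in delta; radii multiply.
b6 passes through 2 substitutions, ending at center (11/20, -9/20), radius 1/45
b4 passes through 2 substitutions, ending at center (1/2, -1/2), radius 1/45
b5 passes through 2 substitutions, ending at center (7/12, -1/12), radius 1/36
b3 passes through 3 substitutions, ending at center (13/30, 1/60), radius 1/150
b1 passes through 3 substitutions, ending at center (13/30, -1/60), radius 1/180
b2 passes through 3 substitutions, ending at center (13/30, 0), radius 1/210


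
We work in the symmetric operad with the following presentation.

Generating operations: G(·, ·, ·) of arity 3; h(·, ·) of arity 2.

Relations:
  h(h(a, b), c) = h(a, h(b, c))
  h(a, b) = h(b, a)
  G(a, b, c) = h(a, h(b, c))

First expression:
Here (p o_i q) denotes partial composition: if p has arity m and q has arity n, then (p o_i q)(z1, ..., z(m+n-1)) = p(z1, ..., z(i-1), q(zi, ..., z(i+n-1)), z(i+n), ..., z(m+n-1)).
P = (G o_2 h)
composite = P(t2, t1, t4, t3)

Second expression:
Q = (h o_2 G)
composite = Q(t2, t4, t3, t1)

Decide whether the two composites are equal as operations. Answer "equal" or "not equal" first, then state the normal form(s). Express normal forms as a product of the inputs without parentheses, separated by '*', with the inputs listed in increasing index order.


In normal form, the first expression is t1 * t2 * t3 * t4
In normal form, the second expression is t1 * t2 * t3 * t4
Both agree, so they are equal.

equal: each reduces to t1 * t2 * t3 * t4


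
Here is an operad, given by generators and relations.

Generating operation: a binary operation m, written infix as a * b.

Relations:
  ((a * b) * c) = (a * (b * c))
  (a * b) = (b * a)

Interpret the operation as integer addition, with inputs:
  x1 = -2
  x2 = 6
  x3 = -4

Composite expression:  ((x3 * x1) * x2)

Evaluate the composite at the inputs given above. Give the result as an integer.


(x3 * x1) = -6
((x3 * x1) * x2) = 0

0


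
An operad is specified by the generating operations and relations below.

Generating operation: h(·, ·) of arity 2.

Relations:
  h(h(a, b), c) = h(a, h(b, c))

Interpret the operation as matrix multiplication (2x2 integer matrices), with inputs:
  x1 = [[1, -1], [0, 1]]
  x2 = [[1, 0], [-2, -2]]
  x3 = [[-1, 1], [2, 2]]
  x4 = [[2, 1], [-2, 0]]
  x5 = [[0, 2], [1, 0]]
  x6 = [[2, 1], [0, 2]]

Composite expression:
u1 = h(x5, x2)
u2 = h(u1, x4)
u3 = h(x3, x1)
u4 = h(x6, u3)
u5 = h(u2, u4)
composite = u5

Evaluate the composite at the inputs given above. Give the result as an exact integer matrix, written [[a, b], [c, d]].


[[-16, 0], [4, 8]]

h(x5, x2) = [[-4, -4], [1, 0]]
h(h(x5, x2), x4) = [[0, -4], [2, 1]]
h(x3, x1) = [[-1, 2], [2, 0]]
h(x6, h(x3, x1)) = [[0, 4], [4, 0]]
h(h(h(x5, x2), x4), h(x6, h(x3, x1))) = [[-16, 0], [4, 8]]


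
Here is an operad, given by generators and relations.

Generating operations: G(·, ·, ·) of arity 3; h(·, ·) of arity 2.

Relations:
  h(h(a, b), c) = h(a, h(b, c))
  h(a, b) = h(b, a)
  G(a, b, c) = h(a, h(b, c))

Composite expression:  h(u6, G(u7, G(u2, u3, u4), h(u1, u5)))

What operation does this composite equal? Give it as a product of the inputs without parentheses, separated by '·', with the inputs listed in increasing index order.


u1 · u2 · u3 · u4 · u5 · u6 · u7

Reordering under h is free, so list the u-inputs canonically.
G(u2, u3, u4) unparenthesizes to u2 · u3 · u4
h(u1, u5) unparenthesizes to u1 · u5
G(u7, G(u2, u3, u4), h(u1, u5)) unparenthesizes to u7 · u2 · u3 · u4 · u1 · u5
h(u6, G(u7, G(u2, u3, u4), h(u1, u5))) unparenthesizes to u6 · u7 · u2 · u3 · u4 · u1 · u5
commutativity sorts the factors: u1 · u2 · u3 · u4 · u5 · u6 · u7


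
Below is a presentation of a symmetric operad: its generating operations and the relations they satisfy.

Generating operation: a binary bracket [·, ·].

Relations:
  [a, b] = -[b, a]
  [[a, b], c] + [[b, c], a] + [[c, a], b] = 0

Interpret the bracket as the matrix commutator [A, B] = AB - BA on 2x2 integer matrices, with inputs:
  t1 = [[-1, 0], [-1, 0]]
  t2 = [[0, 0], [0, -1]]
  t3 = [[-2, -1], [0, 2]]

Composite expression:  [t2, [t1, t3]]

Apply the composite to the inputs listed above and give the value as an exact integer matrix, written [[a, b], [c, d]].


[t1, t3] = [[-1, 1], [4, 1]]
[t2, [t1, t3]] = [[0, 1], [-4, 0]]

[[0, 1], [-4, 0]]


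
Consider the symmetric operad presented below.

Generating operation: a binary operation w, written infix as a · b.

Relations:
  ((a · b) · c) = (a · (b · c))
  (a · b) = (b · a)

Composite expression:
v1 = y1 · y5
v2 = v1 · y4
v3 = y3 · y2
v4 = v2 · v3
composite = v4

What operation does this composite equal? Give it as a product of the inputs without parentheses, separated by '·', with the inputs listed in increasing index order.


Any arrangement under w is one operation, so sort the y-inputs.
(y1 · y5) spells out as y1 · y5
((y1 · y5) · y4) spells out as y1 · y5 · y4
(y3 · y2) spells out as y3 · y2
(((y1 · y5) · y4) · (y3 · y2)) spells out as y1 · y5 · y4 · y3 · y2
the factors in increasing index order: y1 · y2 · y3 · y4 · y5

y1 · y2 · y3 · y4 · y5


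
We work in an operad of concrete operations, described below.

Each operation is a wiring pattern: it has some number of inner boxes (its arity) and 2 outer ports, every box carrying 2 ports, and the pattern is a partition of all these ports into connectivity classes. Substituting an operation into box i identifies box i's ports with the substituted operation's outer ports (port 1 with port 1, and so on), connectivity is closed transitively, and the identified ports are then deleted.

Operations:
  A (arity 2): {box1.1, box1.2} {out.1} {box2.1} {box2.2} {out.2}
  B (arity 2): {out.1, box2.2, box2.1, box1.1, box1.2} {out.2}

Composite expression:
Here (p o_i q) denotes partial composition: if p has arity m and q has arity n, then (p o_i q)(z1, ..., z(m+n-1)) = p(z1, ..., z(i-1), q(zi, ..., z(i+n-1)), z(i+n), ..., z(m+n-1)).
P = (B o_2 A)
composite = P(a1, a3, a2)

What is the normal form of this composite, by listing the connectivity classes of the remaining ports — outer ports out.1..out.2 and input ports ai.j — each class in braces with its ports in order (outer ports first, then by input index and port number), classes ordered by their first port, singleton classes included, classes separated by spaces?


{out.1, a1.1, a1.2} {out.2} {a2.1} {a2.2} {a3.1, a3.2}


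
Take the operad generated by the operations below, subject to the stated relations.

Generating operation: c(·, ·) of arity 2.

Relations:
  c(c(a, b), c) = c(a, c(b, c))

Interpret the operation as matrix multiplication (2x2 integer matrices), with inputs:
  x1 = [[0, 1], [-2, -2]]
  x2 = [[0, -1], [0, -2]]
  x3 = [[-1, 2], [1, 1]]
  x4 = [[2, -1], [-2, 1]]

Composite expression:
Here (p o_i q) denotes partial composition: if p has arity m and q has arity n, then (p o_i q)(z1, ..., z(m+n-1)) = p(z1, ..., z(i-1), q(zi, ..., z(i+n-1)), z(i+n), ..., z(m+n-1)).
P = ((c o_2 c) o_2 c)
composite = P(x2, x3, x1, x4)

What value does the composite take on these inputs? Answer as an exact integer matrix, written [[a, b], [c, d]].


[[2, -1], [4, -2]]

c(x3, x1) = [[-4, -5], [-2, -1]]
c(c(x3, x1), x4) = [[2, -1], [-2, 1]]
c(x2, c(c(x3, x1), x4)) = [[2, -1], [4, -2]]


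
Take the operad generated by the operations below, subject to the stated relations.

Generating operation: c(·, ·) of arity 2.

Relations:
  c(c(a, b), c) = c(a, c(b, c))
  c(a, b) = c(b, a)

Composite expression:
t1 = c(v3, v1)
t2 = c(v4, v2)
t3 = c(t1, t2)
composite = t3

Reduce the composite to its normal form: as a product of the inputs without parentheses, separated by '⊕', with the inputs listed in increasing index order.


v1 ⊕ v2 ⊕ v3 ⊕ v4


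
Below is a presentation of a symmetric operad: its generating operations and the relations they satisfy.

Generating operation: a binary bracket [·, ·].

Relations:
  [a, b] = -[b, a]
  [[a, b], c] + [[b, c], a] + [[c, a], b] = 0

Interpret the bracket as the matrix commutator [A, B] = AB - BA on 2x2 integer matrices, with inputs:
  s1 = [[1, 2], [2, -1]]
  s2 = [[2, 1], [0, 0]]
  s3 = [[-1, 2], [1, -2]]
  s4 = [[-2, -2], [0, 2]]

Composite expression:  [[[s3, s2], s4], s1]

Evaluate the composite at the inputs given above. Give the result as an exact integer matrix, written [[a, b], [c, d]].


[[0, 32], [-32, 0]]

[s3, s2] = [[-1, -3], [2, 1]]
[[s3, s2], s4] = [[4, -8], [-8, -4]]
[[[s3, s2], s4], s1] = [[0, 32], [-32, 0]]


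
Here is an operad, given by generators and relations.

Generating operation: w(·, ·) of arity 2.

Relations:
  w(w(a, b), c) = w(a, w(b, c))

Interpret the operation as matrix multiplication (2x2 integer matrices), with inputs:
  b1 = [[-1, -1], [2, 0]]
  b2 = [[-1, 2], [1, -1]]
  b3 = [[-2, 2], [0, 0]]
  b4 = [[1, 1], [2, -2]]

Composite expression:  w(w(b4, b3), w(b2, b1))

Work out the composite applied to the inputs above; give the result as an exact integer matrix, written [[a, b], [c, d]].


[[-16, -4], [-32, -8]]

w(b4, b3) = [[-2, 2], [-4, 4]]
w(b2, b1) = [[5, 1], [-3, -1]]
w(w(b4, b3), w(b2, b1)) = [[-16, -4], [-32, -8]]


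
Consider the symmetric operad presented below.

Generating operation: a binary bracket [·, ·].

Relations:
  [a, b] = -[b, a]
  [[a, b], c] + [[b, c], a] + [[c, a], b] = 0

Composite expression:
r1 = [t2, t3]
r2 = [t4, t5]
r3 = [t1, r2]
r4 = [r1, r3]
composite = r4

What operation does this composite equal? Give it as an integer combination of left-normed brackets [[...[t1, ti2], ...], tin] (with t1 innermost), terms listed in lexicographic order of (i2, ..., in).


-[[[[t1, t4], t5], t2], t3] + [[[[t1, t4], t5], t3], t2] + [[[[t1, t5], t4], t2], t3] - [[[[t1, t5], t4], t3], t2]

In the tensor algebra, words opening t1 carry the t1-anchored form.
Composite bracket: [[t2, t3], [t1, [t4, t5]]]
Full expansion: 16 signed words from ab - ba (2^4 = 16).
The t1-initial words carry the normal form:
  sign of t1t4t5t2t3 is -1, so it contributes -[[[[t1, t4], t5], t2], t3]
  sign of t1t4t5t3t2 is +1, so it contributes +[[[[t1, t4], t5], t3], t2]
  sign of t1t5t4t2t3 is +1, so it contributes +[[[[t1, t5], t4], t2], t3]
  sign of t1t5t4t3t2 is -1, so it contributes -[[[[t1, t5], t4], t3], t2]


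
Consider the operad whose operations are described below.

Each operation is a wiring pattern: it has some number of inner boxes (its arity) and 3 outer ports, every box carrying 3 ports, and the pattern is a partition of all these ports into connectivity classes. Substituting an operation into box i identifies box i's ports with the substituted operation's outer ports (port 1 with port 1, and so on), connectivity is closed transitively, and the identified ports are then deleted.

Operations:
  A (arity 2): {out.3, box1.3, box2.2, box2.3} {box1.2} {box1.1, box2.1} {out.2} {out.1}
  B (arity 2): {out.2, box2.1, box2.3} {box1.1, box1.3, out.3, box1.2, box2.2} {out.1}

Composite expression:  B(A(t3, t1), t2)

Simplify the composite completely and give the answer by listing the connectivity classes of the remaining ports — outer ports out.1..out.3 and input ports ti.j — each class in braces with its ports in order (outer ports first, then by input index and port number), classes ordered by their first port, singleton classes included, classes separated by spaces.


{out.1} {out.2, t2.1, t2.3} {out.3, t1.2, t1.3, t2.2, t3.3} {t1.1, t3.1} {t3.2}

Treat the ports identified at B as solder joints: merge, then drop.
through A, on inputs (t3, t1): {out.1} {out.2} {out.3, t1.2, t1.3, t3.3} {t1.1, t3.1} {t3.2} (out.j = stage outer ports)
through B, on inputs (t3, t1, t2): {out.1} {out.2, t2.1, t2.3} {out.3, t1.2, t1.3, t2.2, t3.3} {t1.1, t3.1} {t3.2} (out.j = stage outer ports)


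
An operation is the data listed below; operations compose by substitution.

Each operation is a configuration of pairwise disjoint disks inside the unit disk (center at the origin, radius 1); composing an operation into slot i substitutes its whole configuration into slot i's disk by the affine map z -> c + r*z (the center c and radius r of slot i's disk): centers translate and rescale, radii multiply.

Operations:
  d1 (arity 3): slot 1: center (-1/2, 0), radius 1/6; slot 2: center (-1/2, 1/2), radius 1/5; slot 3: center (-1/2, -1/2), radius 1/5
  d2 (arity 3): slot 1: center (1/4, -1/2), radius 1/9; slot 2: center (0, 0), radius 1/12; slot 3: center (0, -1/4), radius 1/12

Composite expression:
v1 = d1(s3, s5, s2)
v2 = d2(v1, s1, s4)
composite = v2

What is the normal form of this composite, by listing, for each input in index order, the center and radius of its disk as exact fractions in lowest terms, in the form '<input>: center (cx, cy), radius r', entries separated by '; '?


s1: center (0, 0), radius 1/12; s2: center (7/36, -5/9), radius 1/45; s3: center (7/36, -1/2), radius 1/54; s4: center (0, -1/4), radius 1/12; s5: center (7/36, -4/9), radius 1/45

Each s-disk chains the slot maps above it in d2; radii multiply.
s3: after 2 affine steps, its disk has center (7/36, -1/2), radius 1/54
s5: after 2 affine steps, its disk has center (7/36, -4/9), radius 1/45
s2: after 2 affine steps, its disk has center (7/36, -5/9), radius 1/45
s1: after 1 affine step, its disk has center (0, 0), radius 1/12
s4: after 1 affine step, its disk has center (0, -1/4), radius 1/12


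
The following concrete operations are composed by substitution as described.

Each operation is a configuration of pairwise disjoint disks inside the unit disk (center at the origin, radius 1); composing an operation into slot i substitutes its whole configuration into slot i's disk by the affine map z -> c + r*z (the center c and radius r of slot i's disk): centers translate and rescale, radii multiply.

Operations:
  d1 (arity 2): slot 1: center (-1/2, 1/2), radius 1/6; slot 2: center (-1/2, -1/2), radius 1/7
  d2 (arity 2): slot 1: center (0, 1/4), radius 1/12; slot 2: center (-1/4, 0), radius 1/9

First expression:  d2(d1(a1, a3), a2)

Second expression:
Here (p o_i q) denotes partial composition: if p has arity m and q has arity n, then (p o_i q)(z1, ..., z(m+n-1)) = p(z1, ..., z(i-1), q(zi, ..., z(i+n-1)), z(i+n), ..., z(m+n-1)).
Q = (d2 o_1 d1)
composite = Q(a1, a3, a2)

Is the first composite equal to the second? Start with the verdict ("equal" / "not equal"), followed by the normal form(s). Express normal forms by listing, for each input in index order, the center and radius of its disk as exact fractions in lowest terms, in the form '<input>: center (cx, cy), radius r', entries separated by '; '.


equal; the common form is a1: center (-1/24, 7/24), radius 1/72; a2: center (-1/4, 0), radius 1/9; a3: center (-1/24, 5/24), radius 1/84


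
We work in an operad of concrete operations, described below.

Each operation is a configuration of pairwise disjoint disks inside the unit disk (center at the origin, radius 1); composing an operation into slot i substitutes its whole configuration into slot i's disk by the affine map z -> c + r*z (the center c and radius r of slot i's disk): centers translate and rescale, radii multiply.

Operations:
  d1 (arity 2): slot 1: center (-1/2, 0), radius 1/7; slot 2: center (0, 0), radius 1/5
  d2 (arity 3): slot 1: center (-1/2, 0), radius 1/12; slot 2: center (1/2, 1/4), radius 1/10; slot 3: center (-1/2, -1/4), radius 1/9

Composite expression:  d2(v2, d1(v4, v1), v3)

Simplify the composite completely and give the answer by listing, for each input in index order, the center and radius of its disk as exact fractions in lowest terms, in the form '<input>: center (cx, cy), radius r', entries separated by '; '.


v1: center (1/2, 1/4), radius 1/50; v2: center (-1/2, 0), radius 1/12; v3: center (-1/2, -1/4), radius 1/9; v4: center (9/20, 1/4), radius 1/70

Below d2, radii multiply path by path; the v-disk centers shift.
v2: after 1 affine step, its disk has center (-1/2, 0), radius 1/12
v4: after 2 affine steps, its disk has center (9/20, 1/4), radius 1/70
v1: after 2 affine steps, its disk has center (1/2, 1/4), radius 1/50
v3: after 1 affine step, its disk has center (-1/2, -1/4), radius 1/9


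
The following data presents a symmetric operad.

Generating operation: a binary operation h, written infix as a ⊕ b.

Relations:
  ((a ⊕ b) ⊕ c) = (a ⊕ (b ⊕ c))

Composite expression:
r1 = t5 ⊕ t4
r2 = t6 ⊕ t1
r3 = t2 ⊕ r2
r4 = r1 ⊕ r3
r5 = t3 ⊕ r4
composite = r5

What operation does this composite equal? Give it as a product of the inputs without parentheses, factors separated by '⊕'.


Key point: h is associative — brackets drop, the t-order remains.
(t5 ⊕ t4) unparenthesizes to t5 ⊕ t4
(t6 ⊕ t1) unparenthesizes to t6 ⊕ t1
(t2 ⊕ (t6 ⊕ t1)) unparenthesizes to t2 ⊕ t6 ⊕ t1
((t5 ⊕ t4) ⊕ (t2 ⊕ (t6 ⊕ t1))) unparenthesizes to t5 ⊕ t4 ⊕ t2 ⊕ t6 ⊕ t1
(t3 ⊕ ((t5 ⊕ t4) ⊕ (t2 ⊕ (t6 ⊕ t1)))) unparenthesizes to t3 ⊕ t5 ⊕ t4 ⊕ t2 ⊕ t6 ⊕ t1

t3 ⊕ t5 ⊕ t4 ⊕ t2 ⊕ t6 ⊕ t1


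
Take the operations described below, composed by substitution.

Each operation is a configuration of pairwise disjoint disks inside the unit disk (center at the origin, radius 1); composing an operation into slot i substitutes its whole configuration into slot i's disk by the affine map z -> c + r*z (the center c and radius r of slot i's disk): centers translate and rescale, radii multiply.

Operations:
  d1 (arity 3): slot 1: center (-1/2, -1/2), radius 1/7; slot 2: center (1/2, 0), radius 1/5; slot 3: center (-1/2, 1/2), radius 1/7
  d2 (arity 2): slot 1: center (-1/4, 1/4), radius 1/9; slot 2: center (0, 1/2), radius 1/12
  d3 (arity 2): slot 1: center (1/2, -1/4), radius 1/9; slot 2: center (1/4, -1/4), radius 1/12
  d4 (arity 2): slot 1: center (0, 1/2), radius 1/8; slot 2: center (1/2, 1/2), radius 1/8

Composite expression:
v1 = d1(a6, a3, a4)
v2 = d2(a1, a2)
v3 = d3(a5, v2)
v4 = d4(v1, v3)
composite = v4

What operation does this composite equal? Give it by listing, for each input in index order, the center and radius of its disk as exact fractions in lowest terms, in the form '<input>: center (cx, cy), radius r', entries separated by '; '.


a1: center (203/384, 181/384), radius 1/864; a2: center (17/32, 91/192), radius 1/1152; a3: center (1/16, 1/2), radius 1/40; a4: center (-1/16, 9/16), radius 1/56; a5: center (9/16, 15/32), radius 1/72; a6: center (-1/16, 7/16), radius 1/56

Affine substitution under d4: radii multiply and a-centers shift.
tracing a6 down its 2-map path: center (-1/16, 7/16), radius 1/56
tracing a3 down its 2-map path: center (1/16, 1/2), radius 1/40
tracing a4 down its 2-map path: center (-1/16, 9/16), radius 1/56
tracing a5 down its 2-map path: center (9/16, 15/32), radius 1/72
tracing a1 down its 3-map path: center (203/384, 181/384), radius 1/864
tracing a2 down its 3-map path: center (17/32, 91/192), radius 1/1152


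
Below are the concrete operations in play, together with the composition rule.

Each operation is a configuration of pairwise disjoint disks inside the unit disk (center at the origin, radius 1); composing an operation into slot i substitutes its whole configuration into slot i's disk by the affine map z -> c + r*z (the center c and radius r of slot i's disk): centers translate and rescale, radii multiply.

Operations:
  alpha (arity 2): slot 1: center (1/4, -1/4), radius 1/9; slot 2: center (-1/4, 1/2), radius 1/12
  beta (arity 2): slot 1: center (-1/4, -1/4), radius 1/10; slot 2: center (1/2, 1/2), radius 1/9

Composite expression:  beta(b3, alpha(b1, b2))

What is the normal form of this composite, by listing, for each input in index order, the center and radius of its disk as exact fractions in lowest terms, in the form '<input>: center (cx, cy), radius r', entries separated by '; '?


Affine substitution under beta: radii multiply and b-centers shift.
b3: after 1 affine step, its disk has center (-1/4, -1/4), radius 1/10
b1: after 2 affine steps, its disk has center (19/36, 17/36), radius 1/81
b2: after 2 affine steps, its disk has center (17/36, 5/9), radius 1/108

b1: center (19/36, 17/36), radius 1/81; b2: center (17/36, 5/9), radius 1/108; b3: center (-1/4, -1/4), radius 1/10


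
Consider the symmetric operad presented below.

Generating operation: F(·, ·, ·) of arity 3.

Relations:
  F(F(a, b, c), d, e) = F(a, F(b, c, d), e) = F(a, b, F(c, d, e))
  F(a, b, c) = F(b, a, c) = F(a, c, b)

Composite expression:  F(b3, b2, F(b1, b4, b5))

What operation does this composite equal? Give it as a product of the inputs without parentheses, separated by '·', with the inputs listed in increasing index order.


Key point: F commutes, so take the b-inputs in any fixed order.
F(b1, b4, b5) unparenthesizes to b1 · b4 · b5
F(b3, b2, F(b1, b4, b5)) unparenthesizes to b3 · b2 · b1 · b4 · b5
reordering the factors by index: b1 · b2 · b3 · b4 · b5

b1 · b2 · b3 · b4 · b5


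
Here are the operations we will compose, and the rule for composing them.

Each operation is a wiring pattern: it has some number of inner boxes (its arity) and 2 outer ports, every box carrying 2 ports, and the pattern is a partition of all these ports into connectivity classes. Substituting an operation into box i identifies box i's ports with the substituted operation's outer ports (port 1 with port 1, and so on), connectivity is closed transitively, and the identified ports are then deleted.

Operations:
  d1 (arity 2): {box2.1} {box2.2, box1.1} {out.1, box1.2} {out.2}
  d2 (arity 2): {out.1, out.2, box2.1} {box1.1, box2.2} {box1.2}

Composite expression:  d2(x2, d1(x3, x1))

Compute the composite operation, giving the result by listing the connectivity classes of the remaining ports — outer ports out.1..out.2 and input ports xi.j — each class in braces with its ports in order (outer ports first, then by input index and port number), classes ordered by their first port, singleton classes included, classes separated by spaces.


{out.1, out.2, x3.2} {x1.1} {x1.2, x3.1} {x2.1} {x2.2}

Two ports join when wires chain via d2-identified ports.
through d1, on inputs (x3, x1): {out.1, x3.2} {out.2} {x1.1} {x1.2, x3.1} (out.j = stage outer ports)
through d2, on inputs (x2, x3, x1): {out.1, out.2, x3.2} {x1.1} {x1.2, x3.1} {x2.1} {x2.2} (out.j = stage outer ports)


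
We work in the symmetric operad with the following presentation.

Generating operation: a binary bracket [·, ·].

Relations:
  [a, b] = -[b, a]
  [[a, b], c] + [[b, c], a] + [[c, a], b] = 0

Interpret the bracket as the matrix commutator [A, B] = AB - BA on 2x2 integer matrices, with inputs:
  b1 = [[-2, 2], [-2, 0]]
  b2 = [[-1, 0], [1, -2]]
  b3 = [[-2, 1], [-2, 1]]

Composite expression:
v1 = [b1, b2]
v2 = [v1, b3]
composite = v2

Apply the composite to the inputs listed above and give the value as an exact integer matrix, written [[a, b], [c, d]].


[b1, b2] = [[2, -2], [0, -2]]
[[b1, b2], b3] = [[4, -2], [8, -4]]

[[4, -2], [8, -4]]


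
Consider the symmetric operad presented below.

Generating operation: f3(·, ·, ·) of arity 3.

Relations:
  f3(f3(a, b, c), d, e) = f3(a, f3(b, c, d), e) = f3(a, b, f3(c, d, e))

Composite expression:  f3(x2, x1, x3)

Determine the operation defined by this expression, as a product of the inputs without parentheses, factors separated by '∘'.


x2 ∘ x1 ∘ x3


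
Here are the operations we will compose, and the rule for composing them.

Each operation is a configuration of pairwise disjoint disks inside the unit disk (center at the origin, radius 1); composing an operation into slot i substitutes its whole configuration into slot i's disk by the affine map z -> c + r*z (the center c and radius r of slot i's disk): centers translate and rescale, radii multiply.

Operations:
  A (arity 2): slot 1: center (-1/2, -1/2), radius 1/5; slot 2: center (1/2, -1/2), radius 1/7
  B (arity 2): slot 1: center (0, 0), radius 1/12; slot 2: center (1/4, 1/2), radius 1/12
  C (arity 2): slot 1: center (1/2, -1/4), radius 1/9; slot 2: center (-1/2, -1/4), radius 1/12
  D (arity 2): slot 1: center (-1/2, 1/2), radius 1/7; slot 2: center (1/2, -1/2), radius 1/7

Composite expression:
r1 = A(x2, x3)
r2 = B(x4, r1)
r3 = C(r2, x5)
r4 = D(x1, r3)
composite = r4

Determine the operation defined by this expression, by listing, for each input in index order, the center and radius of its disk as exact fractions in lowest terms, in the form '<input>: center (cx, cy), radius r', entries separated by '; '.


x1: center (-1/2, 1/2), radius 1/7; x2: center (869/1512, -799/1512), radius 1/3780; x3: center (871/1512, -799/1512), radius 1/5292; x4: center (4/7, -15/28), radius 1/756; x5: center (3/7, -15/28), radius 1/84


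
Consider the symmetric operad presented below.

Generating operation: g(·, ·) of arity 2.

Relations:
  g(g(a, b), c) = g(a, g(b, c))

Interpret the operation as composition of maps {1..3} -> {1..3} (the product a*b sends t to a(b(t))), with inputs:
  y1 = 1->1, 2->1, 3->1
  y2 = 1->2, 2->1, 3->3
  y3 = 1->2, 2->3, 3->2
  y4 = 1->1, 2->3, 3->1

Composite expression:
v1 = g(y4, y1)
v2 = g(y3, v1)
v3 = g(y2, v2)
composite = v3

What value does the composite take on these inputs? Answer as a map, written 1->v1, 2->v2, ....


1->1, 2->1, 3->1

g(y4, y1) = 1->1, 2->1, 3->1
g(y3, g(y4, y1)) = 1->2, 2->2, 3->2
g(y2, g(y3, g(y4, y1))) = 1->1, 2->1, 3->1


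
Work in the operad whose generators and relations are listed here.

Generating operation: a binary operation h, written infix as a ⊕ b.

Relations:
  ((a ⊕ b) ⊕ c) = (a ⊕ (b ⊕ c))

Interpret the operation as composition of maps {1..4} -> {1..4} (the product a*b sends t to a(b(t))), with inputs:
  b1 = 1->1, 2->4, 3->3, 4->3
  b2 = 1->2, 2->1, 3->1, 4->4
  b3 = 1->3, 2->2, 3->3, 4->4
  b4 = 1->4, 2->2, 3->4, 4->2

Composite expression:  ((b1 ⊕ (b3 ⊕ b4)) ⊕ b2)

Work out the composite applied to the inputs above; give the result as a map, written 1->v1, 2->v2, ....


1->4, 2->3, 3->3, 4->4


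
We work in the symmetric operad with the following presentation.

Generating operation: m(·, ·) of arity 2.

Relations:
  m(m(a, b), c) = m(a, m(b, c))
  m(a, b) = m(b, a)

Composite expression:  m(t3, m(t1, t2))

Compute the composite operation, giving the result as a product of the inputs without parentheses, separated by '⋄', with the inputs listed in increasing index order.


t1 ⋄ t2 ⋄ t3

Shape and order are irrelevant to m; the t-input set decides.
m(t1, t2) collapses to t1 ⋄ t2
m(t3, m(t1, t2)) collapses to t3 ⋄ t1 ⋄ t2
commutativity sorts the factors: t1 ⋄ t2 ⋄ t3


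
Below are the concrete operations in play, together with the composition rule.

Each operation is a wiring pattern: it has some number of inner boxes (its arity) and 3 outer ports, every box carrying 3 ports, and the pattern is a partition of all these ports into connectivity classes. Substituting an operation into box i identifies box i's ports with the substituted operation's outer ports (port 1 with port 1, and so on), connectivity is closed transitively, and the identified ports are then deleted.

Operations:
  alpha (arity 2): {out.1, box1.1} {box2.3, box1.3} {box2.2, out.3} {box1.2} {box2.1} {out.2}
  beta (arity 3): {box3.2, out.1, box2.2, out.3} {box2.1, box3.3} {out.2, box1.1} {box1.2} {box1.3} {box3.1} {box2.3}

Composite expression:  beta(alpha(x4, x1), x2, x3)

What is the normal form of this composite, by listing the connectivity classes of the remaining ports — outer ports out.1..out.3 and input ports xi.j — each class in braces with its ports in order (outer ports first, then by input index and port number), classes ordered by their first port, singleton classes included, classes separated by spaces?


{out.1, out.3, x2.2, x3.2} {out.2, x4.1} {x1.1} {x1.2} {x1.3, x4.3} {x2.1, x3.3} {x2.3} {x3.1} {x4.2}

Connectivity passes through glued beta-boundaries; trace each wire chain.
the subtree at alpha composes to {out.1, x4.1} {out.2} {out.3, x1.2} {x1.1} {x1.3, x4.3} {x4.2} on (x4, x1); out.j = own outer ports
the subtree at beta composes to {out.1, out.3, x2.2, x3.2} {out.2, x4.1} {x1.1} {x1.2} {x1.3, x4.3} {x2.1, x3.3} {x2.3} {x3.1} {x4.2} on (x4, x1, x2, x3); out.j = own outer ports


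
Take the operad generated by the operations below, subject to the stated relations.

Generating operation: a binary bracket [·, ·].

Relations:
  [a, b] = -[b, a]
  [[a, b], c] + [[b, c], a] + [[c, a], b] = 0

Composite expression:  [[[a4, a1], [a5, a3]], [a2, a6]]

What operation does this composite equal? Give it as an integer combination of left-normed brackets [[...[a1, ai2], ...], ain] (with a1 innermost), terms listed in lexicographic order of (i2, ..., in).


[[[[[a1, a4], a3], a5], a2], a6] - [[[[[a1, a4], a3], a5], a6], a2] - [[[[[a1, a4], a5], a3], a2], a6] + [[[[[a1, a4], a5], a3], a6], a2]


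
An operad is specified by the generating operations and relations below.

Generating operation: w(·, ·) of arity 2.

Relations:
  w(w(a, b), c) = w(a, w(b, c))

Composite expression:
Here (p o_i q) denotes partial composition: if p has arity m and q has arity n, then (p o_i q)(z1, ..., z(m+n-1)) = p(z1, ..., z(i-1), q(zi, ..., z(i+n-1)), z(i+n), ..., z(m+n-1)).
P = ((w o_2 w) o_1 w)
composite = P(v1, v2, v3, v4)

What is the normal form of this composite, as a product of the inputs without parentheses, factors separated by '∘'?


v1 ∘ v2 ∘ v3 ∘ v4


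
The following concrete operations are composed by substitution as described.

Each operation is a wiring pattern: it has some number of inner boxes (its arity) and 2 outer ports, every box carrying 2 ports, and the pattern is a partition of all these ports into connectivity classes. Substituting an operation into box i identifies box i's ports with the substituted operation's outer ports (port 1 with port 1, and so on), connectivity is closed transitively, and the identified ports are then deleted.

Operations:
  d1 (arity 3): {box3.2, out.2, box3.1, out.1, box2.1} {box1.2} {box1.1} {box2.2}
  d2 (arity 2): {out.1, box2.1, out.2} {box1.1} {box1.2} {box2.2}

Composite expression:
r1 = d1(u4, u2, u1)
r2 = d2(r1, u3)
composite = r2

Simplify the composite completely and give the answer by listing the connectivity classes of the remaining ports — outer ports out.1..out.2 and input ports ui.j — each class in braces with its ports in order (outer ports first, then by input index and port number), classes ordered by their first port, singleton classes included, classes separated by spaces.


Substituting into d2 glues patterns; closure does the rest.
after d1, the pattern on (u4, u2, u1) reads {out.1, out.2, u1.1, u1.2, u2.1} {u2.2} {u4.1} {u4.2} (out.j = its outer ports)
after d2, the pattern on (u4, u2, u1, u3) reads {out.1, out.2, u3.1} {u1.1, u1.2, u2.1} {u2.2} {u3.2} {u4.1} {u4.2} (out.j = its outer ports)

{out.1, out.2, u3.1} {u1.1, u1.2, u2.1} {u2.2} {u3.2} {u4.1} {u4.2}


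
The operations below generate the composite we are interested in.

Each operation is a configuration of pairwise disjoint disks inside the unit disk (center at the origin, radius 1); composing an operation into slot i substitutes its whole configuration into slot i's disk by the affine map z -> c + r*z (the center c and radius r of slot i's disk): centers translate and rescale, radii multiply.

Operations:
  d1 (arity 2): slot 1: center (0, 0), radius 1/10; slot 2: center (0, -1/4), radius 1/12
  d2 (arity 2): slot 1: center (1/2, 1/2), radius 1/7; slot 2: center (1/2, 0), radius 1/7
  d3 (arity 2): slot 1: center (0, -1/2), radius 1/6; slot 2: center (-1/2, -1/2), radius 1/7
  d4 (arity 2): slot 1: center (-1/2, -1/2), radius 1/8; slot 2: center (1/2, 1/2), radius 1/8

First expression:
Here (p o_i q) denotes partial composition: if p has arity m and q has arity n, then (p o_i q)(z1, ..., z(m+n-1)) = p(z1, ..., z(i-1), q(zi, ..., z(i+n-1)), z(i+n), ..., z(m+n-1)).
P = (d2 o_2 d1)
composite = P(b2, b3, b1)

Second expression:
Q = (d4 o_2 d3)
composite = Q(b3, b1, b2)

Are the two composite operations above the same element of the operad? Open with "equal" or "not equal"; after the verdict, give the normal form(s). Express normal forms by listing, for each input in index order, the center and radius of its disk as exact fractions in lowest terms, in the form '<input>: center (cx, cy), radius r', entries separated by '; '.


not equal; first: b1: center (1/2, -1/28), radius 1/84; b2: center (1/2, 1/2), radius 1/7; b3: center (1/2, 0), radius 1/70; second: b1: center (1/2, 7/16), radius 1/48; b2: center (7/16, 7/16), radius 1/56; b3: center (-1/2, -1/2), radius 1/8


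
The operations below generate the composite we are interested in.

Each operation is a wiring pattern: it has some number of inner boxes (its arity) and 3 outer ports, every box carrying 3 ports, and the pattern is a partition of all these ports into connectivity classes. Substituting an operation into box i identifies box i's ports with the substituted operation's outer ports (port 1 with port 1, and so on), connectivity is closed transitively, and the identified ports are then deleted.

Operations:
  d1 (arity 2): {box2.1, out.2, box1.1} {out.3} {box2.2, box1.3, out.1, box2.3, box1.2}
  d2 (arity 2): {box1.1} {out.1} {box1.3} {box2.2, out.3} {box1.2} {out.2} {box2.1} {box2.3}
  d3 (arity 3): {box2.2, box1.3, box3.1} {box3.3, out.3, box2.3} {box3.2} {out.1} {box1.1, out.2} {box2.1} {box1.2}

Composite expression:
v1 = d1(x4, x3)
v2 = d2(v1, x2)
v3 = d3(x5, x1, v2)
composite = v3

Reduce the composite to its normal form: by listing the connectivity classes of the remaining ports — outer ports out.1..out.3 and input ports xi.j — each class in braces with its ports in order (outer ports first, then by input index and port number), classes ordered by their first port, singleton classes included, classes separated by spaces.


{out.1} {out.2, x5.1} {out.3, x1.3, x2.2} {x1.1} {x1.2, x5.3} {x2.1} {x2.3} {x3.1, x4.1} {x3.2, x3.3, x4.2, x4.3} {x5.2}

Reachability decides: close wires over d3-identified ports.
composing d1 on (x4, x3), with out.j its own outer ports: {out.1, x3.2, x3.3, x4.2, x4.3} {out.2, x3.1, x4.1} {out.3}
composing d2 on (x4, x3, x2), with out.j its own outer ports: {out.1} {out.2} {out.3, x2.2} {x2.1} {x2.3} {x3.1, x4.1} {x3.2, x3.3, x4.2, x4.3}
composing d3 on (x5, x1, x4, x3, x2), with out.j its own outer ports: {out.1} {out.2, x5.1} {out.3, x1.3, x2.2} {x1.1} {x1.2, x5.3} {x2.1} {x2.3} {x3.1, x4.1} {x3.2, x3.3, x4.2, x4.3} {x5.2}


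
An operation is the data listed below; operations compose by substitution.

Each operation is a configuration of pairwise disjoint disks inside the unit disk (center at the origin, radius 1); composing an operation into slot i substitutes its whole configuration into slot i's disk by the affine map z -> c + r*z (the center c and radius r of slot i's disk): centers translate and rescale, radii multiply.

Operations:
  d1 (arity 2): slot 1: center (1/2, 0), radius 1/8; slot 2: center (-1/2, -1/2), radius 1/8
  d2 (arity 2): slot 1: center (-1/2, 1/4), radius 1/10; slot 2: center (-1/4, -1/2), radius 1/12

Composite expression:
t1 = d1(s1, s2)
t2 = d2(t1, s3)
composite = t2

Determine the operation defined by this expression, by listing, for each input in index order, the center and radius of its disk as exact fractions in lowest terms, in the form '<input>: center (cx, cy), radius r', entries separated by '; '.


s1: center (-9/20, 1/4), radius 1/80; s2: center (-11/20, 1/5), radius 1/80; s3: center (-1/4, -1/2), radius 1/12

Follow each s-input down from d2: c' goes to c + r*c', radius to r*r'.
s1 passes through 2 substitutions, ending at center (-9/20, 1/4), radius 1/80
s2 passes through 2 substitutions, ending at center (-11/20, 1/5), radius 1/80
s3 passes through 1 substitution, ending at center (-1/4, -1/2), radius 1/12


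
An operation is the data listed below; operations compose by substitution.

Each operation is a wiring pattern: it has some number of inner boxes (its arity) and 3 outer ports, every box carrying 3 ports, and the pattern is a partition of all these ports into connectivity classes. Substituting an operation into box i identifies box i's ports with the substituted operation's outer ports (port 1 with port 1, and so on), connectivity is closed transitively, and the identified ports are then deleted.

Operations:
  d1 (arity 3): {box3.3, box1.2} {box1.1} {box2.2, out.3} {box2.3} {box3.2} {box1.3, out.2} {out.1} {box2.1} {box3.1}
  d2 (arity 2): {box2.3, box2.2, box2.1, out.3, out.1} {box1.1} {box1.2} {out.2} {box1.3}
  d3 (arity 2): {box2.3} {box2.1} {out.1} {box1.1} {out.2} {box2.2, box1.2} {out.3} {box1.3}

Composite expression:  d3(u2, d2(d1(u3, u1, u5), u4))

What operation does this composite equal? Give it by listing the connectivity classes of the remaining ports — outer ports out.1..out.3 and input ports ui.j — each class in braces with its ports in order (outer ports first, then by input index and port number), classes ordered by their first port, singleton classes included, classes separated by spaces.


Substituting into d3 glues patterns; closure does the rest.
through d1, on inputs (u3, u1, u5): {out.1} {out.2, u3.3} {out.3, u1.2} {u1.1} {u1.3} {u3.1} {u3.2, u5.3} {u5.1} {u5.2} (out.j = stage outer ports)
through d2, on inputs (u3, u1, u5, u4): {out.1, out.3, u4.1, u4.2, u4.3} {out.2} {u1.1} {u1.2} {u1.3} {u3.1} {u3.2, u5.3} {u3.3} {u5.1} {u5.2} (out.j = stage outer ports)
through d3, on inputs (u2, u3, u1, u5, u4): {out.1} {out.2} {out.3} {u1.1} {u1.2} {u1.3} {u2.1} {u2.2} {u2.3} {u3.1} {u3.2, u5.3} {u3.3} {u4.1, u4.2, u4.3} {u5.1} {u5.2} (out.j = stage outer ports)

{out.1} {out.2} {out.3} {u1.1} {u1.2} {u1.3} {u2.1} {u2.2} {u2.3} {u3.1} {u3.2, u5.3} {u3.3} {u4.1, u4.2, u4.3} {u5.1} {u5.2}


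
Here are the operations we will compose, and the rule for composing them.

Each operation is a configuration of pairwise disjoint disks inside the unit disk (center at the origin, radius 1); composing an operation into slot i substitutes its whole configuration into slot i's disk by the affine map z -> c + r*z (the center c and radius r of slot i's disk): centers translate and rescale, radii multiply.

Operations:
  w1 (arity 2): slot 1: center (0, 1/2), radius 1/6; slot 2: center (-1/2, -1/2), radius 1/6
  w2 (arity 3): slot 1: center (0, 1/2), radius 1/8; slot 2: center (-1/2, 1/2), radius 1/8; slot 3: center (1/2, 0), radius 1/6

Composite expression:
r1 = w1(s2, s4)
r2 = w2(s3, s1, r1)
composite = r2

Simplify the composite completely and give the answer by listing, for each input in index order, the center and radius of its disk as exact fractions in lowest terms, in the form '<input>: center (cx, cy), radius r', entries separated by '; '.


Only the slot chain above each s matters under w2; compose those maps.
s3: after 1 affine step, its disk has center (0, 1/2), radius 1/8
s1: after 1 affine step, its disk has center (-1/2, 1/2), radius 1/8
s2: after 2 affine steps, its disk has center (1/2, 1/12), radius 1/36
s4: after 2 affine steps, its disk has center (5/12, -1/12), radius 1/36

s1: center (-1/2, 1/2), radius 1/8; s2: center (1/2, 1/12), radius 1/36; s3: center (0, 1/2), radius 1/8; s4: center (5/12, -1/12), radius 1/36
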